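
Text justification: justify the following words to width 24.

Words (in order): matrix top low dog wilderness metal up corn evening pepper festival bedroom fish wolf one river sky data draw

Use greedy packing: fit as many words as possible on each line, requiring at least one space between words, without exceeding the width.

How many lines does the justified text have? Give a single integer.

Answer: 5

Derivation:
Line 1: ['matrix', 'top', 'low', 'dog'] (min_width=18, slack=6)
Line 2: ['wilderness', 'metal', 'up', 'corn'] (min_width=24, slack=0)
Line 3: ['evening', 'pepper', 'festival'] (min_width=23, slack=1)
Line 4: ['bedroom', 'fish', 'wolf', 'one'] (min_width=21, slack=3)
Line 5: ['river', 'sky', 'data', 'draw'] (min_width=19, slack=5)
Total lines: 5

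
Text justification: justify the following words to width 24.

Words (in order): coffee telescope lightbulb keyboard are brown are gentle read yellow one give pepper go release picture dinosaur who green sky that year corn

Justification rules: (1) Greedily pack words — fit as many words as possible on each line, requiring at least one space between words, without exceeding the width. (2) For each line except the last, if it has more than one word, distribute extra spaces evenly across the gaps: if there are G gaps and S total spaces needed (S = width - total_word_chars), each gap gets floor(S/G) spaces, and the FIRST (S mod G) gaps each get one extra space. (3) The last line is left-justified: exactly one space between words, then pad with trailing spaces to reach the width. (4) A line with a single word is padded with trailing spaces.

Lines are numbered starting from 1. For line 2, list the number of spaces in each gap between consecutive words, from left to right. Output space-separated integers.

Line 1: ['coffee', 'telescope'] (min_width=16, slack=8)
Line 2: ['lightbulb', 'keyboard', 'are'] (min_width=22, slack=2)
Line 3: ['brown', 'are', 'gentle', 'read'] (min_width=21, slack=3)
Line 4: ['yellow', 'one', 'give', 'pepper'] (min_width=22, slack=2)
Line 5: ['go', 'release', 'picture'] (min_width=18, slack=6)
Line 6: ['dinosaur', 'who', 'green', 'sky'] (min_width=22, slack=2)
Line 7: ['that', 'year', 'corn'] (min_width=14, slack=10)

Answer: 2 2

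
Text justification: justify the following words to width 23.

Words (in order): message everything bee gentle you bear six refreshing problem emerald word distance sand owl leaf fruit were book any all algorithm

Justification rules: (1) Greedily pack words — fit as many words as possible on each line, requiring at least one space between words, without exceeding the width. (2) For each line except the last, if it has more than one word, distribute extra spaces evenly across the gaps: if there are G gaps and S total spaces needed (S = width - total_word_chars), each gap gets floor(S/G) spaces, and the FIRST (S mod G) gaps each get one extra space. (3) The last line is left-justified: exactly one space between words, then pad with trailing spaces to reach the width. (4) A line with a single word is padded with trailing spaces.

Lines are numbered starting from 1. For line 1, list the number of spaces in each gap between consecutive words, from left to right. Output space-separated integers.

Answer: 2 1

Derivation:
Line 1: ['message', 'everything', 'bee'] (min_width=22, slack=1)
Line 2: ['gentle', 'you', 'bear', 'six'] (min_width=19, slack=4)
Line 3: ['refreshing', 'problem'] (min_width=18, slack=5)
Line 4: ['emerald', 'word', 'distance'] (min_width=21, slack=2)
Line 5: ['sand', 'owl', 'leaf', 'fruit'] (min_width=19, slack=4)
Line 6: ['were', 'book', 'any', 'all'] (min_width=17, slack=6)
Line 7: ['algorithm'] (min_width=9, slack=14)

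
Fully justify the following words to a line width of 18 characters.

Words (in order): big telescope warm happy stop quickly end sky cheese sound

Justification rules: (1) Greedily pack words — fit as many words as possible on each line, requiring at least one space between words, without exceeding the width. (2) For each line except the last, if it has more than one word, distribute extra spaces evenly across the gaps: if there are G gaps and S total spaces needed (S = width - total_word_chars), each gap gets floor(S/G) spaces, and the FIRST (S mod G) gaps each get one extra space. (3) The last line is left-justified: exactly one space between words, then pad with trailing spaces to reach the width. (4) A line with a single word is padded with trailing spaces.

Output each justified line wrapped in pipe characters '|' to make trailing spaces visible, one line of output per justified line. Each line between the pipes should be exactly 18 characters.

Answer: |big telescope warm|
|happy stop quickly|
|end   sky   cheese|
|sound             |

Derivation:
Line 1: ['big', 'telescope', 'warm'] (min_width=18, slack=0)
Line 2: ['happy', 'stop', 'quickly'] (min_width=18, slack=0)
Line 3: ['end', 'sky', 'cheese'] (min_width=14, slack=4)
Line 4: ['sound'] (min_width=5, slack=13)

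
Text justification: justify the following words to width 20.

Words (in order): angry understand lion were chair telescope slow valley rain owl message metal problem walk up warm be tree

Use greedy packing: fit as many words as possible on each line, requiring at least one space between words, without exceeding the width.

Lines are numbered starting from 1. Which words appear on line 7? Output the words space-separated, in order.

Answer: be tree

Derivation:
Line 1: ['angry', 'understand'] (min_width=16, slack=4)
Line 2: ['lion', 'were', 'chair'] (min_width=15, slack=5)
Line 3: ['telescope', 'slow'] (min_width=14, slack=6)
Line 4: ['valley', 'rain', 'owl'] (min_width=15, slack=5)
Line 5: ['message', 'metal'] (min_width=13, slack=7)
Line 6: ['problem', 'walk', 'up', 'warm'] (min_width=20, slack=0)
Line 7: ['be', 'tree'] (min_width=7, slack=13)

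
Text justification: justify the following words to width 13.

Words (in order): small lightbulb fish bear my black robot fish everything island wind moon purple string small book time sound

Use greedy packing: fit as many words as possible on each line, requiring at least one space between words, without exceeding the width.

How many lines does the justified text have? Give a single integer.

Line 1: ['small'] (min_width=5, slack=8)
Line 2: ['lightbulb'] (min_width=9, slack=4)
Line 3: ['fish', 'bear', 'my'] (min_width=12, slack=1)
Line 4: ['black', 'robot'] (min_width=11, slack=2)
Line 5: ['fish'] (min_width=4, slack=9)
Line 6: ['everything'] (min_width=10, slack=3)
Line 7: ['island', 'wind'] (min_width=11, slack=2)
Line 8: ['moon', 'purple'] (min_width=11, slack=2)
Line 9: ['string', 'small'] (min_width=12, slack=1)
Line 10: ['book', 'time'] (min_width=9, slack=4)
Line 11: ['sound'] (min_width=5, slack=8)
Total lines: 11

Answer: 11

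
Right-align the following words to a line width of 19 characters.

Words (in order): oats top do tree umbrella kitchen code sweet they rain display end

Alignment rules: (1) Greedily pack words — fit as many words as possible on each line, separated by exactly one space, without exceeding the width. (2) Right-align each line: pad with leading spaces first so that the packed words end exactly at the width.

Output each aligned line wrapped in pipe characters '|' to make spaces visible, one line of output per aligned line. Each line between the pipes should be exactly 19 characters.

Line 1: ['oats', 'top', 'do', 'tree'] (min_width=16, slack=3)
Line 2: ['umbrella', 'kitchen'] (min_width=16, slack=3)
Line 3: ['code', 'sweet', 'they'] (min_width=15, slack=4)
Line 4: ['rain', 'display', 'end'] (min_width=16, slack=3)

Answer: |   oats top do tree|
|   umbrella kitchen|
|    code sweet they|
|   rain display end|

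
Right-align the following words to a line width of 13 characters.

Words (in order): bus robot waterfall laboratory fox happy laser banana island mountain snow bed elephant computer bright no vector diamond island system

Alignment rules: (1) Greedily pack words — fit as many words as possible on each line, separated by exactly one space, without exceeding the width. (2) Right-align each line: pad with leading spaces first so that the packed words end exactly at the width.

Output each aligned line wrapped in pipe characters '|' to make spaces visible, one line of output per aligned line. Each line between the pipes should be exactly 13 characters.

Line 1: ['bus', 'robot'] (min_width=9, slack=4)
Line 2: ['waterfall'] (min_width=9, slack=4)
Line 3: ['laboratory'] (min_width=10, slack=3)
Line 4: ['fox', 'happy'] (min_width=9, slack=4)
Line 5: ['laser', 'banana'] (min_width=12, slack=1)
Line 6: ['island'] (min_width=6, slack=7)
Line 7: ['mountain', 'snow'] (min_width=13, slack=0)
Line 8: ['bed', 'elephant'] (min_width=12, slack=1)
Line 9: ['computer'] (min_width=8, slack=5)
Line 10: ['bright', 'no'] (min_width=9, slack=4)
Line 11: ['vector'] (min_width=6, slack=7)
Line 12: ['diamond'] (min_width=7, slack=6)
Line 13: ['island', 'system'] (min_width=13, slack=0)

Answer: |    bus robot|
|    waterfall|
|   laboratory|
|    fox happy|
| laser banana|
|       island|
|mountain snow|
| bed elephant|
|     computer|
|    bright no|
|       vector|
|      diamond|
|island system|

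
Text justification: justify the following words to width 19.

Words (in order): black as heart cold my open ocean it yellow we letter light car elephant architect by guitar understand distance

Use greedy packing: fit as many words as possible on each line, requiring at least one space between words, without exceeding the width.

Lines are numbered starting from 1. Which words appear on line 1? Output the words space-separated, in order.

Answer: black as heart cold

Derivation:
Line 1: ['black', 'as', 'heart', 'cold'] (min_width=19, slack=0)
Line 2: ['my', 'open', 'ocean', 'it'] (min_width=16, slack=3)
Line 3: ['yellow', 'we', 'letter'] (min_width=16, slack=3)
Line 4: ['light', 'car', 'elephant'] (min_width=18, slack=1)
Line 5: ['architect', 'by', 'guitar'] (min_width=19, slack=0)
Line 6: ['understand', 'distance'] (min_width=19, slack=0)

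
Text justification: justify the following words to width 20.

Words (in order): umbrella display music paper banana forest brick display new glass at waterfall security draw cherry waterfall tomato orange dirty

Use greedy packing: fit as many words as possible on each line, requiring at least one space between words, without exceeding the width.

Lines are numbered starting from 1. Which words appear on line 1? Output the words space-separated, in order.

Line 1: ['umbrella', 'display'] (min_width=16, slack=4)
Line 2: ['music', 'paper', 'banana'] (min_width=18, slack=2)
Line 3: ['forest', 'brick', 'display'] (min_width=20, slack=0)
Line 4: ['new', 'glass', 'at'] (min_width=12, slack=8)
Line 5: ['waterfall', 'security'] (min_width=18, slack=2)
Line 6: ['draw', 'cherry'] (min_width=11, slack=9)
Line 7: ['waterfall', 'tomato'] (min_width=16, slack=4)
Line 8: ['orange', 'dirty'] (min_width=12, slack=8)

Answer: umbrella display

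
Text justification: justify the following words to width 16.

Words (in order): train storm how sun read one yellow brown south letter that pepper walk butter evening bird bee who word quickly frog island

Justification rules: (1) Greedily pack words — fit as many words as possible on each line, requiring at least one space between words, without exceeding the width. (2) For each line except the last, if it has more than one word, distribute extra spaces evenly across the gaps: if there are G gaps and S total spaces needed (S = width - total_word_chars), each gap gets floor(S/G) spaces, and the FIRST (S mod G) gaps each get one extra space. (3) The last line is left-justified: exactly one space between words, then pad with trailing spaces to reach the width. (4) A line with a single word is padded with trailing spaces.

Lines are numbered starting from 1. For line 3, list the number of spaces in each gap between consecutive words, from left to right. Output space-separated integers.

Answer: 5

Derivation:
Line 1: ['train', 'storm', 'how'] (min_width=15, slack=1)
Line 2: ['sun', 'read', 'one'] (min_width=12, slack=4)
Line 3: ['yellow', 'brown'] (min_width=12, slack=4)
Line 4: ['south', 'letter'] (min_width=12, slack=4)
Line 5: ['that', 'pepper', 'walk'] (min_width=16, slack=0)
Line 6: ['butter', 'evening'] (min_width=14, slack=2)
Line 7: ['bird', 'bee', 'who'] (min_width=12, slack=4)
Line 8: ['word', 'quickly'] (min_width=12, slack=4)
Line 9: ['frog', 'island'] (min_width=11, slack=5)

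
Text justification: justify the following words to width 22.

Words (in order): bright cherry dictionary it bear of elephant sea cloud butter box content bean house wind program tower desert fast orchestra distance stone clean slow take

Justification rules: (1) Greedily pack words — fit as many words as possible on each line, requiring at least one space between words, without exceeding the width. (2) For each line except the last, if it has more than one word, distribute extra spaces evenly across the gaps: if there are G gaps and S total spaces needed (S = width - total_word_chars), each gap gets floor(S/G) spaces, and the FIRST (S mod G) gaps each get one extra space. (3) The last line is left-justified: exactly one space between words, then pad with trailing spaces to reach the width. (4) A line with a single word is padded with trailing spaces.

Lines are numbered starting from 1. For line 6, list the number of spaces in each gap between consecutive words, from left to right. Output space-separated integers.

Answer: 2 2

Derivation:
Line 1: ['bright', 'cherry'] (min_width=13, slack=9)
Line 2: ['dictionary', 'it', 'bear', 'of'] (min_width=21, slack=1)
Line 3: ['elephant', 'sea', 'cloud'] (min_width=18, slack=4)
Line 4: ['butter', 'box', 'content'] (min_width=18, slack=4)
Line 5: ['bean', 'house', 'wind'] (min_width=15, slack=7)
Line 6: ['program', 'tower', 'desert'] (min_width=20, slack=2)
Line 7: ['fast', 'orchestra'] (min_width=14, slack=8)
Line 8: ['distance', 'stone', 'clean'] (min_width=20, slack=2)
Line 9: ['slow', 'take'] (min_width=9, slack=13)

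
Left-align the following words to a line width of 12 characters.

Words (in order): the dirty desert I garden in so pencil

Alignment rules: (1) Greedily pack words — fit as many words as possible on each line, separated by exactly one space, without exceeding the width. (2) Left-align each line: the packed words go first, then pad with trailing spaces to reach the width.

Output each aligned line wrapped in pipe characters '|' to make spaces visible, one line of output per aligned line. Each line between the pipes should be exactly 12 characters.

Line 1: ['the', 'dirty'] (min_width=9, slack=3)
Line 2: ['desert', 'I'] (min_width=8, slack=4)
Line 3: ['garden', 'in', 'so'] (min_width=12, slack=0)
Line 4: ['pencil'] (min_width=6, slack=6)

Answer: |the dirty   |
|desert I    |
|garden in so|
|pencil      |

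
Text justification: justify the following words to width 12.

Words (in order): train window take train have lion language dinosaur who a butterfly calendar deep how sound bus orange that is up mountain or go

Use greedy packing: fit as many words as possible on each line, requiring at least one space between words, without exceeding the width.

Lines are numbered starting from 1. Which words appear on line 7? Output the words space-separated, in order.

Answer: calendar

Derivation:
Line 1: ['train', 'window'] (min_width=12, slack=0)
Line 2: ['take', 'train'] (min_width=10, slack=2)
Line 3: ['have', 'lion'] (min_width=9, slack=3)
Line 4: ['language'] (min_width=8, slack=4)
Line 5: ['dinosaur', 'who'] (min_width=12, slack=0)
Line 6: ['a', 'butterfly'] (min_width=11, slack=1)
Line 7: ['calendar'] (min_width=8, slack=4)
Line 8: ['deep', 'how'] (min_width=8, slack=4)
Line 9: ['sound', 'bus'] (min_width=9, slack=3)
Line 10: ['orange', 'that'] (min_width=11, slack=1)
Line 11: ['is', 'up'] (min_width=5, slack=7)
Line 12: ['mountain', 'or'] (min_width=11, slack=1)
Line 13: ['go'] (min_width=2, slack=10)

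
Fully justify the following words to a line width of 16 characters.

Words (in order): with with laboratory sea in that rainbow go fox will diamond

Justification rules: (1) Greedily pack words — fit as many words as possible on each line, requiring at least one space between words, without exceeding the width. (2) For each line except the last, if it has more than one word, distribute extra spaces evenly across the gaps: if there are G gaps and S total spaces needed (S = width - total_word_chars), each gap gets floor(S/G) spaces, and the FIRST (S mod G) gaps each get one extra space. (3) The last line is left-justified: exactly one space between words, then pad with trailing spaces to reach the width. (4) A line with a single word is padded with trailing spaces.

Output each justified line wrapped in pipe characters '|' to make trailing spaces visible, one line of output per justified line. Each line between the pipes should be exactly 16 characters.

Answer: |with        with|
|laboratory   sea|
|in  that rainbow|
|go    fox   will|
|diamond         |

Derivation:
Line 1: ['with', 'with'] (min_width=9, slack=7)
Line 2: ['laboratory', 'sea'] (min_width=14, slack=2)
Line 3: ['in', 'that', 'rainbow'] (min_width=15, slack=1)
Line 4: ['go', 'fox', 'will'] (min_width=11, slack=5)
Line 5: ['diamond'] (min_width=7, slack=9)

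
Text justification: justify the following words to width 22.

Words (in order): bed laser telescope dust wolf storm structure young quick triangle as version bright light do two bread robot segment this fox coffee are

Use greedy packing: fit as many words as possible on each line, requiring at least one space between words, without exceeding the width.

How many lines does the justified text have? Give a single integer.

Answer: 7

Derivation:
Line 1: ['bed', 'laser', 'telescope'] (min_width=19, slack=3)
Line 2: ['dust', 'wolf', 'storm'] (min_width=15, slack=7)
Line 3: ['structure', 'young', 'quick'] (min_width=21, slack=1)
Line 4: ['triangle', 'as', 'version'] (min_width=19, slack=3)
Line 5: ['bright', 'light', 'do', 'two'] (min_width=19, slack=3)
Line 6: ['bread', 'robot', 'segment'] (min_width=19, slack=3)
Line 7: ['this', 'fox', 'coffee', 'are'] (min_width=19, slack=3)
Total lines: 7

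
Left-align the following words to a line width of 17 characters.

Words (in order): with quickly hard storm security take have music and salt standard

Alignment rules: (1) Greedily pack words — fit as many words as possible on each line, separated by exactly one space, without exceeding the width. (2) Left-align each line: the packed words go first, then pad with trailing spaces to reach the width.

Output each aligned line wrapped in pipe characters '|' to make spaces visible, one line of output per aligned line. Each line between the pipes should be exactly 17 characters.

Answer: |with quickly hard|
|storm security   |
|take have music  |
|and salt standard|

Derivation:
Line 1: ['with', 'quickly', 'hard'] (min_width=17, slack=0)
Line 2: ['storm', 'security'] (min_width=14, slack=3)
Line 3: ['take', 'have', 'music'] (min_width=15, slack=2)
Line 4: ['and', 'salt', 'standard'] (min_width=17, slack=0)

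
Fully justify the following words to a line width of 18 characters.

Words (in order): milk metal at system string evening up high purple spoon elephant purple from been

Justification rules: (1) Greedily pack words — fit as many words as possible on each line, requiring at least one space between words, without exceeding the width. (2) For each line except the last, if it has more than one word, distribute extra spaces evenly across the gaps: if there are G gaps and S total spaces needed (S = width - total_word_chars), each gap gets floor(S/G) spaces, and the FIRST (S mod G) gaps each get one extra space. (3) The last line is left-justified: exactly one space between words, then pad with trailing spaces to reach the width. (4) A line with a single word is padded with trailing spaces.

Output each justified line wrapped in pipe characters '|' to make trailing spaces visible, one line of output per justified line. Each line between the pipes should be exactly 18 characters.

Line 1: ['milk', 'metal', 'at'] (min_width=13, slack=5)
Line 2: ['system', 'string'] (min_width=13, slack=5)
Line 3: ['evening', 'up', 'high'] (min_width=15, slack=3)
Line 4: ['purple', 'spoon'] (min_width=12, slack=6)
Line 5: ['elephant', 'purple'] (min_width=15, slack=3)
Line 6: ['from', 'been'] (min_width=9, slack=9)

Answer: |milk    metal   at|
|system      string|
|evening   up  high|
|purple       spoon|
|elephant    purple|
|from been         |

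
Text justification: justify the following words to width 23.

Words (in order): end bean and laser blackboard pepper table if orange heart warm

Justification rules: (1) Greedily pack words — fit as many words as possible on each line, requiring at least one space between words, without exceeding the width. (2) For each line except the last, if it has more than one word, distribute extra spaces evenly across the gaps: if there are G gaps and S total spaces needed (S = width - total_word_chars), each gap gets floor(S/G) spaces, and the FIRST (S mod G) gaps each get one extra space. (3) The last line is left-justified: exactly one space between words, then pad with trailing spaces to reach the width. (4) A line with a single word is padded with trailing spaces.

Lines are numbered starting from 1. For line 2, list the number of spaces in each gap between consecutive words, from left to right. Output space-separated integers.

Answer: 1 1

Derivation:
Line 1: ['end', 'bean', 'and', 'laser'] (min_width=18, slack=5)
Line 2: ['blackboard', 'pepper', 'table'] (min_width=23, slack=0)
Line 3: ['if', 'orange', 'heart', 'warm'] (min_width=20, slack=3)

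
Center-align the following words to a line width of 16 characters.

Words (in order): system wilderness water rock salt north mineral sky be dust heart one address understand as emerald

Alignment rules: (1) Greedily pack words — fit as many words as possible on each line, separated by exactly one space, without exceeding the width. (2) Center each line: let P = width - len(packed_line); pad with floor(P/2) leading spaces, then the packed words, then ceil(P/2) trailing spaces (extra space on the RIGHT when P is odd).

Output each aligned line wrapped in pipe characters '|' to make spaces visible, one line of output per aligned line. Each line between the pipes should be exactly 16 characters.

Line 1: ['system'] (min_width=6, slack=10)
Line 2: ['wilderness', 'water'] (min_width=16, slack=0)
Line 3: ['rock', 'salt', 'north'] (min_width=15, slack=1)
Line 4: ['mineral', 'sky', 'be'] (min_width=14, slack=2)
Line 5: ['dust', 'heart', 'one'] (min_width=14, slack=2)
Line 6: ['address'] (min_width=7, slack=9)
Line 7: ['understand', 'as'] (min_width=13, slack=3)
Line 8: ['emerald'] (min_width=7, slack=9)

Answer: |     system     |
|wilderness water|
|rock salt north |
| mineral sky be |
| dust heart one |
|    address     |
| understand as  |
|    emerald     |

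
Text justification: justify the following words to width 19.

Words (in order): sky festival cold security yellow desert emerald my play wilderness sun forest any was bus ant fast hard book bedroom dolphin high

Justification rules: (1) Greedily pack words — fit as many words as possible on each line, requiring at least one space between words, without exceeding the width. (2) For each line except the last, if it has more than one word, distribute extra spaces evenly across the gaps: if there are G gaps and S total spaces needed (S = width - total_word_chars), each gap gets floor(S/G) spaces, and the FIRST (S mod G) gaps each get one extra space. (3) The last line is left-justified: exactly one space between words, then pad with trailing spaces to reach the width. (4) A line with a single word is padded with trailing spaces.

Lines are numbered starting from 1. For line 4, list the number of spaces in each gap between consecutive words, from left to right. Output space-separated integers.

Answer: 1 1

Derivation:
Line 1: ['sky', 'festival', 'cold'] (min_width=17, slack=2)
Line 2: ['security', 'yellow'] (min_width=15, slack=4)
Line 3: ['desert', 'emerald', 'my'] (min_width=17, slack=2)
Line 4: ['play', 'wilderness', 'sun'] (min_width=19, slack=0)
Line 5: ['forest', 'any', 'was', 'bus'] (min_width=18, slack=1)
Line 6: ['ant', 'fast', 'hard', 'book'] (min_width=18, slack=1)
Line 7: ['bedroom', 'dolphin'] (min_width=15, slack=4)
Line 8: ['high'] (min_width=4, slack=15)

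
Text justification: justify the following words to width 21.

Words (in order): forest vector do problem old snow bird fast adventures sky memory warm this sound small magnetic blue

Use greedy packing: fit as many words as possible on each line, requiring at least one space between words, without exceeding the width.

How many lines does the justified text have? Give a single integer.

Line 1: ['forest', 'vector', 'do'] (min_width=16, slack=5)
Line 2: ['problem', 'old', 'snow', 'bird'] (min_width=21, slack=0)
Line 3: ['fast', 'adventures', 'sky'] (min_width=19, slack=2)
Line 4: ['memory', 'warm', 'this'] (min_width=16, slack=5)
Line 5: ['sound', 'small', 'magnetic'] (min_width=20, slack=1)
Line 6: ['blue'] (min_width=4, slack=17)
Total lines: 6

Answer: 6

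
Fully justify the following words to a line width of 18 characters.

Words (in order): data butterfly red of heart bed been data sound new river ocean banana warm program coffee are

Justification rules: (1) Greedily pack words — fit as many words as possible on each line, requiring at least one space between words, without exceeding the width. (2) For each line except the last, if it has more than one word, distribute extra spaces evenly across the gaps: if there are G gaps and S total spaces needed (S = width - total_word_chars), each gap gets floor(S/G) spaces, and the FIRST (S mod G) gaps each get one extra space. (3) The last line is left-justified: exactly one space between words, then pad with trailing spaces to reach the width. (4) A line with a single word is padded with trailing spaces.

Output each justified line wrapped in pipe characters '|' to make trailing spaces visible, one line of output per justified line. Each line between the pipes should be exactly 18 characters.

Answer: |data butterfly red|
|of  heart bed been|
|data   sound   new|
|river ocean banana|
|warm       program|
|coffee are        |

Derivation:
Line 1: ['data', 'butterfly', 'red'] (min_width=18, slack=0)
Line 2: ['of', 'heart', 'bed', 'been'] (min_width=17, slack=1)
Line 3: ['data', 'sound', 'new'] (min_width=14, slack=4)
Line 4: ['river', 'ocean', 'banana'] (min_width=18, slack=0)
Line 5: ['warm', 'program'] (min_width=12, slack=6)
Line 6: ['coffee', 'are'] (min_width=10, slack=8)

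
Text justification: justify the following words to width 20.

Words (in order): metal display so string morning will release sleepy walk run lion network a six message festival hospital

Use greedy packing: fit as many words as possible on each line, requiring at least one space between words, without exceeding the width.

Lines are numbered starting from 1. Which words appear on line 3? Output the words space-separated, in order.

Answer: release sleepy walk

Derivation:
Line 1: ['metal', 'display', 'so'] (min_width=16, slack=4)
Line 2: ['string', 'morning', 'will'] (min_width=19, slack=1)
Line 3: ['release', 'sleepy', 'walk'] (min_width=19, slack=1)
Line 4: ['run', 'lion', 'network', 'a'] (min_width=18, slack=2)
Line 5: ['six', 'message', 'festival'] (min_width=20, slack=0)
Line 6: ['hospital'] (min_width=8, slack=12)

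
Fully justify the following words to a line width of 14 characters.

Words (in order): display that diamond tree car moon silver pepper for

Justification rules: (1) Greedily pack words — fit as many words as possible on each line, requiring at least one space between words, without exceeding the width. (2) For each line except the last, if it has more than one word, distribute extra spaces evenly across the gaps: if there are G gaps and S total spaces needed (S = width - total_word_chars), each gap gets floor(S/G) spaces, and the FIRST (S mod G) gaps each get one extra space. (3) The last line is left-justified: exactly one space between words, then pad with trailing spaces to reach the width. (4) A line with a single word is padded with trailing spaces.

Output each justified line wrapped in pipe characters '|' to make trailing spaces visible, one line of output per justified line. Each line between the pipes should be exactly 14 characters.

Answer: |display   that|
|diamond   tree|
|car       moon|
|silver  pepper|
|for           |

Derivation:
Line 1: ['display', 'that'] (min_width=12, slack=2)
Line 2: ['diamond', 'tree'] (min_width=12, slack=2)
Line 3: ['car', 'moon'] (min_width=8, slack=6)
Line 4: ['silver', 'pepper'] (min_width=13, slack=1)
Line 5: ['for'] (min_width=3, slack=11)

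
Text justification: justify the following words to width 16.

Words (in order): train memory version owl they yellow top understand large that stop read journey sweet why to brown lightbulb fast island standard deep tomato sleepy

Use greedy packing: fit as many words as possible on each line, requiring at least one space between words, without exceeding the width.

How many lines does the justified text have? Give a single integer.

Answer: 11

Derivation:
Line 1: ['train', 'memory'] (min_width=12, slack=4)
Line 2: ['version', 'owl', 'they'] (min_width=16, slack=0)
Line 3: ['yellow', 'top'] (min_width=10, slack=6)
Line 4: ['understand', 'large'] (min_width=16, slack=0)
Line 5: ['that', 'stop', 'read'] (min_width=14, slack=2)
Line 6: ['journey', 'sweet'] (min_width=13, slack=3)
Line 7: ['why', 'to', 'brown'] (min_width=12, slack=4)
Line 8: ['lightbulb', 'fast'] (min_width=14, slack=2)
Line 9: ['island', 'standard'] (min_width=15, slack=1)
Line 10: ['deep', 'tomato'] (min_width=11, slack=5)
Line 11: ['sleepy'] (min_width=6, slack=10)
Total lines: 11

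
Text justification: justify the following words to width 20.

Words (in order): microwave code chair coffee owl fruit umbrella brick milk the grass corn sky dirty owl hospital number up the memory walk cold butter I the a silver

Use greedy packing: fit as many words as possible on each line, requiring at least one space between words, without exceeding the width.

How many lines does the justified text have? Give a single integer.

Answer: 8

Derivation:
Line 1: ['microwave', 'code', 'chair'] (min_width=20, slack=0)
Line 2: ['coffee', 'owl', 'fruit'] (min_width=16, slack=4)
Line 3: ['umbrella', 'brick', 'milk'] (min_width=19, slack=1)
Line 4: ['the', 'grass', 'corn', 'sky'] (min_width=18, slack=2)
Line 5: ['dirty', 'owl', 'hospital'] (min_width=18, slack=2)
Line 6: ['number', 'up', 'the', 'memory'] (min_width=20, slack=0)
Line 7: ['walk', 'cold', 'butter', 'I'] (min_width=18, slack=2)
Line 8: ['the', 'a', 'silver'] (min_width=12, slack=8)
Total lines: 8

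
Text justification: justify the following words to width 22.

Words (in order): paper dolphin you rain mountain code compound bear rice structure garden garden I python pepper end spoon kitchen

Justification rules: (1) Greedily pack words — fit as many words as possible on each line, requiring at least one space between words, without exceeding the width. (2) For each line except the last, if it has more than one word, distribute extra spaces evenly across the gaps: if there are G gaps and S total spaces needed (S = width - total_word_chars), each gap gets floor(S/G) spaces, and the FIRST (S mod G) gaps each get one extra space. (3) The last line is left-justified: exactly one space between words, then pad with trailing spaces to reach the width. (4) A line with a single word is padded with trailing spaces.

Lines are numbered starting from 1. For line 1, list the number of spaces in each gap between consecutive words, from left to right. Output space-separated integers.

Line 1: ['paper', 'dolphin', 'you', 'rain'] (min_width=22, slack=0)
Line 2: ['mountain', 'code', 'compound'] (min_width=22, slack=0)
Line 3: ['bear', 'rice', 'structure'] (min_width=19, slack=3)
Line 4: ['garden', 'garden', 'I', 'python'] (min_width=22, slack=0)
Line 5: ['pepper', 'end', 'spoon'] (min_width=16, slack=6)
Line 6: ['kitchen'] (min_width=7, slack=15)

Answer: 1 1 1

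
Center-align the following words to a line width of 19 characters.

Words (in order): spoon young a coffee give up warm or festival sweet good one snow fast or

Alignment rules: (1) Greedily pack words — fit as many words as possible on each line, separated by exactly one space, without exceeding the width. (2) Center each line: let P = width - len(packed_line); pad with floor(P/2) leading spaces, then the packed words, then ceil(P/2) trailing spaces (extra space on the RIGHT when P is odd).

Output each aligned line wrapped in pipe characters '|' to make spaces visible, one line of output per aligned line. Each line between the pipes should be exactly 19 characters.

Line 1: ['spoon', 'young', 'a'] (min_width=13, slack=6)
Line 2: ['coffee', 'give', 'up', 'warm'] (min_width=19, slack=0)
Line 3: ['or', 'festival', 'sweet'] (min_width=17, slack=2)
Line 4: ['good', 'one', 'snow', 'fast'] (min_width=18, slack=1)
Line 5: ['or'] (min_width=2, slack=17)

Answer: |   spoon young a   |
|coffee give up warm|
| or festival sweet |
|good one snow fast |
|        or         |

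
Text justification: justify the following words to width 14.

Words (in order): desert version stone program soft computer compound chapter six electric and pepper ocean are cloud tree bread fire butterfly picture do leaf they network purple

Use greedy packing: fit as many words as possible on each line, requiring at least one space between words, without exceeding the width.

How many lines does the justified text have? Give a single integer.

Answer: 13

Derivation:
Line 1: ['desert', 'version'] (min_width=14, slack=0)
Line 2: ['stone', 'program'] (min_width=13, slack=1)
Line 3: ['soft', 'computer'] (min_width=13, slack=1)
Line 4: ['compound'] (min_width=8, slack=6)
Line 5: ['chapter', 'six'] (min_width=11, slack=3)
Line 6: ['electric', 'and'] (min_width=12, slack=2)
Line 7: ['pepper', 'ocean'] (min_width=12, slack=2)
Line 8: ['are', 'cloud', 'tree'] (min_width=14, slack=0)
Line 9: ['bread', 'fire'] (min_width=10, slack=4)
Line 10: ['butterfly'] (min_width=9, slack=5)
Line 11: ['picture', 'do'] (min_width=10, slack=4)
Line 12: ['leaf', 'they'] (min_width=9, slack=5)
Line 13: ['network', 'purple'] (min_width=14, slack=0)
Total lines: 13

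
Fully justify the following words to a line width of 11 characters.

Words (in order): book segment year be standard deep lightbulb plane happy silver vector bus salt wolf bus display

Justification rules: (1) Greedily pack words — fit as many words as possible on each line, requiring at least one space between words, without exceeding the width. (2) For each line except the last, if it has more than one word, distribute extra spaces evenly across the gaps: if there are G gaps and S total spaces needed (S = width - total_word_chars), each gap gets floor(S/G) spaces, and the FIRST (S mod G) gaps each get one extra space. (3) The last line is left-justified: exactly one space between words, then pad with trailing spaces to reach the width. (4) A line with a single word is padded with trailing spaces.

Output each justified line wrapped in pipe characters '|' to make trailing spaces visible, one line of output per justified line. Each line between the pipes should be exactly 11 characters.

Answer: |book       |
|segment    |
|year     be|
|standard   |
|deep       |
|lightbulb  |
|plane happy|
|silver     |
|vector  bus|
|salt   wolf|
|bus display|

Derivation:
Line 1: ['book'] (min_width=4, slack=7)
Line 2: ['segment'] (min_width=7, slack=4)
Line 3: ['year', 'be'] (min_width=7, slack=4)
Line 4: ['standard'] (min_width=8, slack=3)
Line 5: ['deep'] (min_width=4, slack=7)
Line 6: ['lightbulb'] (min_width=9, slack=2)
Line 7: ['plane', 'happy'] (min_width=11, slack=0)
Line 8: ['silver'] (min_width=6, slack=5)
Line 9: ['vector', 'bus'] (min_width=10, slack=1)
Line 10: ['salt', 'wolf'] (min_width=9, slack=2)
Line 11: ['bus', 'display'] (min_width=11, slack=0)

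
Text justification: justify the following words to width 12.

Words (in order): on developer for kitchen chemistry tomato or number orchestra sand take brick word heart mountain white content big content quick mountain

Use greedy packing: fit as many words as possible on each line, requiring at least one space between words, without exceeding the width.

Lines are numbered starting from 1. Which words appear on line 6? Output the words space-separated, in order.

Answer: orchestra

Derivation:
Line 1: ['on', 'developer'] (min_width=12, slack=0)
Line 2: ['for', 'kitchen'] (min_width=11, slack=1)
Line 3: ['chemistry'] (min_width=9, slack=3)
Line 4: ['tomato', 'or'] (min_width=9, slack=3)
Line 5: ['number'] (min_width=6, slack=6)
Line 6: ['orchestra'] (min_width=9, slack=3)
Line 7: ['sand', 'take'] (min_width=9, slack=3)
Line 8: ['brick', 'word'] (min_width=10, slack=2)
Line 9: ['heart'] (min_width=5, slack=7)
Line 10: ['mountain'] (min_width=8, slack=4)
Line 11: ['white'] (min_width=5, slack=7)
Line 12: ['content', 'big'] (min_width=11, slack=1)
Line 13: ['content'] (min_width=7, slack=5)
Line 14: ['quick'] (min_width=5, slack=7)
Line 15: ['mountain'] (min_width=8, slack=4)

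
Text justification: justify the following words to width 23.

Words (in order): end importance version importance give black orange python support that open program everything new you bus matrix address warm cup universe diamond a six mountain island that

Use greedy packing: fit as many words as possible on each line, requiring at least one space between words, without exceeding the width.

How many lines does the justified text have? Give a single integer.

Answer: 8

Derivation:
Line 1: ['end', 'importance', 'version'] (min_width=22, slack=1)
Line 2: ['importance', 'give', 'black'] (min_width=21, slack=2)
Line 3: ['orange', 'python', 'support'] (min_width=21, slack=2)
Line 4: ['that', 'open', 'program'] (min_width=17, slack=6)
Line 5: ['everything', 'new', 'you', 'bus'] (min_width=22, slack=1)
Line 6: ['matrix', 'address', 'warm', 'cup'] (min_width=23, slack=0)
Line 7: ['universe', 'diamond', 'a', 'six'] (min_width=22, slack=1)
Line 8: ['mountain', 'island', 'that'] (min_width=20, slack=3)
Total lines: 8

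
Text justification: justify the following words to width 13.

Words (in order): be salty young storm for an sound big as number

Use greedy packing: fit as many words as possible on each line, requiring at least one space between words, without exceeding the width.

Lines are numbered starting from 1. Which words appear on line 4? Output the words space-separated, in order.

Line 1: ['be', 'salty'] (min_width=8, slack=5)
Line 2: ['young', 'storm'] (min_width=11, slack=2)
Line 3: ['for', 'an', 'sound'] (min_width=12, slack=1)
Line 4: ['big', 'as', 'number'] (min_width=13, slack=0)

Answer: big as number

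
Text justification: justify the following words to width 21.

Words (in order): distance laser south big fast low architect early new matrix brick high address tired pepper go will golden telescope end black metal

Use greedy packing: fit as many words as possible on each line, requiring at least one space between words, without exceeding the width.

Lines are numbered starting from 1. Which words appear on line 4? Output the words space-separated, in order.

Answer: matrix brick high

Derivation:
Line 1: ['distance', 'laser', 'south'] (min_width=20, slack=1)
Line 2: ['big', 'fast', 'low'] (min_width=12, slack=9)
Line 3: ['architect', 'early', 'new'] (min_width=19, slack=2)
Line 4: ['matrix', 'brick', 'high'] (min_width=17, slack=4)
Line 5: ['address', 'tired', 'pepper'] (min_width=20, slack=1)
Line 6: ['go', 'will', 'golden'] (min_width=14, slack=7)
Line 7: ['telescope', 'end', 'black'] (min_width=19, slack=2)
Line 8: ['metal'] (min_width=5, slack=16)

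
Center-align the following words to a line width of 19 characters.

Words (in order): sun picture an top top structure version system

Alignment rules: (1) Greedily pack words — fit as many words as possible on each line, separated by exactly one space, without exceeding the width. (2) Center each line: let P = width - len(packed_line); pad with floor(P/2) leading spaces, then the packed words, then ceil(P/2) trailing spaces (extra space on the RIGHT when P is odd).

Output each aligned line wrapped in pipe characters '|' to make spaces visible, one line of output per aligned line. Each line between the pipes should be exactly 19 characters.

Line 1: ['sun', 'picture', 'an', 'top'] (min_width=18, slack=1)
Line 2: ['top', 'structure'] (min_width=13, slack=6)
Line 3: ['version', 'system'] (min_width=14, slack=5)

Answer: |sun picture an top |
|   top structure   |
|  version system   |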